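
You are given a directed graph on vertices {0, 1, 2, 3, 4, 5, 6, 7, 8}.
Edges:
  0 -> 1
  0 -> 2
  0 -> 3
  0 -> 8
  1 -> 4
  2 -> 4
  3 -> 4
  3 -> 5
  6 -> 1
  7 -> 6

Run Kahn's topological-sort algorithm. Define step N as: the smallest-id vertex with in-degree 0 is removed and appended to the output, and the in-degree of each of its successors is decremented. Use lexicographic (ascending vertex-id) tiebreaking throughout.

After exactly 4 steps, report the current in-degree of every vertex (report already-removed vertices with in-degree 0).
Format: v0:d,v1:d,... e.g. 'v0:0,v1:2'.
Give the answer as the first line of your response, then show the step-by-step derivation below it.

v0:0,v1:1,v2:0,v3:0,v4:1,v5:0,v6:1,v7:0,v8:0

step 1: output 0; order=[0]; indeg=(0,1,0,0,3,1,1,0,0)
step 2: output 2; order=[0,2]; indeg=(0,1,0,0,2,1,1,0,0)
step 3: output 3; order=[0,2,3]; indeg=(0,1,0,0,1,0,1,0,0)
step 4: output 5; order=[0,2,3,5]; indeg=(0,1,0,0,1,0,1,0,0)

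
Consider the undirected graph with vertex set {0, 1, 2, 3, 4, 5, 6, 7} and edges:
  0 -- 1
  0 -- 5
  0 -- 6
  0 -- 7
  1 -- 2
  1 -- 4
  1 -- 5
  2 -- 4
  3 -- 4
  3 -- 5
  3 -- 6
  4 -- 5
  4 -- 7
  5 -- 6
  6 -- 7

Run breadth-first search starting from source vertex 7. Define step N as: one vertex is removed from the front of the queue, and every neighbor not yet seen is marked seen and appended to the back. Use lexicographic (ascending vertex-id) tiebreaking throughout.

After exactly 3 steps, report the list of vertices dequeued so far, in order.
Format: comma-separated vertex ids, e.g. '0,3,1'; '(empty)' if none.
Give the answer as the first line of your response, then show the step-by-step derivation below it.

7,0,4

step 1: dequeue 7; queue=[0,4,6]; order=7
step 2: dequeue 0; queue=[4,6,1,5]; order=7,0
step 3: dequeue 4; queue=[6,1,5,2,3]; order=7,0,4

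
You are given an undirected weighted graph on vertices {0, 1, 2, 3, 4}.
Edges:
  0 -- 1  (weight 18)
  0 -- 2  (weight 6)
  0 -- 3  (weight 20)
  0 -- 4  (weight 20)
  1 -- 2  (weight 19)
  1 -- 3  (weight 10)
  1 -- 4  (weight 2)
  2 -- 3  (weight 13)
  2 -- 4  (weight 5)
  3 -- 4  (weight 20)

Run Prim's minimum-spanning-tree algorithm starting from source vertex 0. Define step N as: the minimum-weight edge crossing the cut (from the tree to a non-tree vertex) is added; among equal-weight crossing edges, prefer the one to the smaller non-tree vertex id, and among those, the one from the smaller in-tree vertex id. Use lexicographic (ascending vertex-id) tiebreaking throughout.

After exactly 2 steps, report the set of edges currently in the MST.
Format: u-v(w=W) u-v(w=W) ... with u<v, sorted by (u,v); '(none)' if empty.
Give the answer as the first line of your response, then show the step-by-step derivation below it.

0-2(w=6) 2-4(w=5)

step 1: add edge 0-2 (w=6); MST = {0-2(w=6)}
step 2: add edge 2-4 (w=5); MST = {0-2(w=6) 2-4(w=5)}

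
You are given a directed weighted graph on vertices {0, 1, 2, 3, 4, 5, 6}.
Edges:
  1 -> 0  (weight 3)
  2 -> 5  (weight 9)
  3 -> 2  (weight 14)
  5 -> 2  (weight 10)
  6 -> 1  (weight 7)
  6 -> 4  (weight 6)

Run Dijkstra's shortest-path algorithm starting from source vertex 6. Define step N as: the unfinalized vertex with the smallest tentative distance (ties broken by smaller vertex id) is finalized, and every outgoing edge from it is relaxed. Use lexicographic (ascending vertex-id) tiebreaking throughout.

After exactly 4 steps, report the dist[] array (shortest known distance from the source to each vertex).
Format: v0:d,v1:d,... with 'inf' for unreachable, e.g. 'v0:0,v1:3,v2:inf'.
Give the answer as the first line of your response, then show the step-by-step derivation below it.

v0:10,v1:7,v2:inf,v3:inf,v4:6,v5:inf,v6:0

step 1: dist = v0:inf,v1:7,v2:inf,v3:inf,v4:6,v5:inf,v6:0
step 2: dist = v0:inf,v1:7,v2:inf,v3:inf,v4:6,v5:inf,v6:0
step 3: dist = v0:10,v1:7,v2:inf,v3:inf,v4:6,v5:inf,v6:0
step 4: dist = v0:10,v1:7,v2:inf,v3:inf,v4:6,v5:inf,v6:0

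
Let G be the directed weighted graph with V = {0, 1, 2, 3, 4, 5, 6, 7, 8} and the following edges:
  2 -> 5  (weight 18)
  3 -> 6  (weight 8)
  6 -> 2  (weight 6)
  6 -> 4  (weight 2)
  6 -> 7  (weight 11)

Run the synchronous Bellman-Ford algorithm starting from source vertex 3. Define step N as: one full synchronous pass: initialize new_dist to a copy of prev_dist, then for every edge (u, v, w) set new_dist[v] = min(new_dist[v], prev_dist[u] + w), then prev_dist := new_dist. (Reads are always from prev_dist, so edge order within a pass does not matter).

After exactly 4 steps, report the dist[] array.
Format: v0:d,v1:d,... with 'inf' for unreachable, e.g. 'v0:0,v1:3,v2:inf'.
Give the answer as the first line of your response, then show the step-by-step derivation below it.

v0:inf,v1:inf,v2:14,v3:0,v4:10,v5:32,v6:8,v7:19,v8:inf

step 1: dist = v0:inf,v1:inf,v2:inf,v3:0,v4:inf,v5:inf,v6:8,v7:inf,v8:inf
step 2: dist = v0:inf,v1:inf,v2:14,v3:0,v4:10,v5:inf,v6:8,v7:19,v8:inf
step 3: dist = v0:inf,v1:inf,v2:14,v3:0,v4:10,v5:32,v6:8,v7:19,v8:inf
step 4: dist = v0:inf,v1:inf,v2:14,v3:0,v4:10,v5:32,v6:8,v7:19,v8:inf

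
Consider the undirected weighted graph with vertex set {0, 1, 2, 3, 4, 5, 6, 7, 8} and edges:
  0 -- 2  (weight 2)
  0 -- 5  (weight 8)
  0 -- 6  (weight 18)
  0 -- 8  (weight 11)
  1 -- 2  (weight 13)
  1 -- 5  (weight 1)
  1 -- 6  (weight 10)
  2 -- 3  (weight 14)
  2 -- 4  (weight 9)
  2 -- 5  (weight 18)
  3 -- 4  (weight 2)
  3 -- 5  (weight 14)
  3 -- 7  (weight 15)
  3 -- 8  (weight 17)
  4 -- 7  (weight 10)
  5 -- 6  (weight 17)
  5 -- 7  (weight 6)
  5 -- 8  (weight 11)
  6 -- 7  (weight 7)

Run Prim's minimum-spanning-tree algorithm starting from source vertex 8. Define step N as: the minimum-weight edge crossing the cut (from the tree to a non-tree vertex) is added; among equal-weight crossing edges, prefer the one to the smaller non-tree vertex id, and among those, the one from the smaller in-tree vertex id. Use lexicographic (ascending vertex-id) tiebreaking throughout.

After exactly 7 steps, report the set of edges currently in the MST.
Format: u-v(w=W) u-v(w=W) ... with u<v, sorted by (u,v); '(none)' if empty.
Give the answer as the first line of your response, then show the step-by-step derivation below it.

0-2(w=2) 0-5(w=8) 0-8(w=11) 1-5(w=1) 2-4(w=9) 5-7(w=6) 6-7(w=7)

step 1: add edge 0-8 (w=11); MST = {0-8(w=11)}
step 2: add edge 0-2 (w=2); MST = {0-2(w=2) 0-8(w=11)}
step 3: add edge 0-5 (w=8); MST = {0-2(w=2) 0-5(w=8) 0-8(w=11)}
step 4: add edge 1-5 (w=1); MST = {0-2(w=2) 0-5(w=8) 0-8(w=11) 1-5(w=1)}
step 5: add edge 5-7 (w=6); MST = {0-2(w=2) 0-5(w=8) 0-8(w=11) 1-5(w=1) 5-7(w=6)}
step 6: add edge 6-7 (w=7); MST = {0-2(w=2) 0-5(w=8) 0-8(w=11) 1-5(w=1) 5-7(w=6) 6-7(w=7)}
step 7: add edge 2-4 (w=9); MST = {0-2(w=2) 0-5(w=8) 0-8(w=11) 1-5(w=1) 2-4(w=9) 5-7(w=6) 6-7(w=7)}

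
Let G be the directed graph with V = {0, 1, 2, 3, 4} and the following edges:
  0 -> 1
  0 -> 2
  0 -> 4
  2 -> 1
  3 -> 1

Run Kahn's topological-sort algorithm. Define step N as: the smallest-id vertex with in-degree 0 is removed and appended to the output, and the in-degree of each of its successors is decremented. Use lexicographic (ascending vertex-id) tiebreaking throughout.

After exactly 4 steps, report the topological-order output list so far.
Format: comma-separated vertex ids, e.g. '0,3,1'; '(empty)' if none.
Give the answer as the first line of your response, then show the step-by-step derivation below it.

0,2,3,1

step 1: output 0; order=[0]; indeg=(0,2,0,0,0)
step 2: output 2; order=[0,2]; indeg=(0,1,0,0,0)
step 3: output 3; order=[0,2,3]; indeg=(0,0,0,0,0)
step 4: output 1; order=[0,2,3,1]; indeg=(0,0,0,0,0)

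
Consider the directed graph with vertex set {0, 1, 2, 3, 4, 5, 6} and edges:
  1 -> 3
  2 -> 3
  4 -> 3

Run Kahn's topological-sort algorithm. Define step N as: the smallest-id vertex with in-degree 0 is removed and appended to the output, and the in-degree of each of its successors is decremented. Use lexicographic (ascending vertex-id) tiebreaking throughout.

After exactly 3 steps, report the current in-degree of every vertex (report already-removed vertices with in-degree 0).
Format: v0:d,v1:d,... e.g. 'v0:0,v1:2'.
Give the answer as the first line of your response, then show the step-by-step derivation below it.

v0:0,v1:0,v2:0,v3:1,v4:0,v5:0,v6:0

step 1: output 0; order=[0]; indeg=(0,0,0,3,0,0,0)
step 2: output 1; order=[0,1]; indeg=(0,0,0,2,0,0,0)
step 3: output 2; order=[0,1,2]; indeg=(0,0,0,1,0,0,0)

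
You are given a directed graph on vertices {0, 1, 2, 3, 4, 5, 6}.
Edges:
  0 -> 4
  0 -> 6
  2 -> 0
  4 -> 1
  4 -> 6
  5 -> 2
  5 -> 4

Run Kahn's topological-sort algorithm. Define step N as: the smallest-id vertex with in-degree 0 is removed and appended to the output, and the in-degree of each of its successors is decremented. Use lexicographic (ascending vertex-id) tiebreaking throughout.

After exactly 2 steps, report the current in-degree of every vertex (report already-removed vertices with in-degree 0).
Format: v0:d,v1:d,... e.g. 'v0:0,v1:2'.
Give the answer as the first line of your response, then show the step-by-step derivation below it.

v0:1,v1:1,v2:0,v3:0,v4:1,v5:0,v6:2

step 1: output 3; order=[3]; indeg=(1,1,1,0,2,0,2)
step 2: output 5; order=[3,5]; indeg=(1,1,0,0,1,0,2)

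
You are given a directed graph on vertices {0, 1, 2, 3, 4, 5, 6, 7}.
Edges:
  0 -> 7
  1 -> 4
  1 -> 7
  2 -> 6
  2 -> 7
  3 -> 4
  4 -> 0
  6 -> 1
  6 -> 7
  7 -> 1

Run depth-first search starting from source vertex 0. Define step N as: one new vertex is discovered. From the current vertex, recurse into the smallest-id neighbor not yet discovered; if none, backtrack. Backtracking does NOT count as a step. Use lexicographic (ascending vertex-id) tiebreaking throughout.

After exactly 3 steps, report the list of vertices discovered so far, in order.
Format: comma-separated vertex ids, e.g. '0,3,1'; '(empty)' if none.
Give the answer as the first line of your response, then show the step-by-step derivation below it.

0,7,1

step 1: discover 0; path=0; order=0
step 2: discover 7; path=0>7; order=0,7
step 3: discover 1; path=0>7>1; order=0,7,1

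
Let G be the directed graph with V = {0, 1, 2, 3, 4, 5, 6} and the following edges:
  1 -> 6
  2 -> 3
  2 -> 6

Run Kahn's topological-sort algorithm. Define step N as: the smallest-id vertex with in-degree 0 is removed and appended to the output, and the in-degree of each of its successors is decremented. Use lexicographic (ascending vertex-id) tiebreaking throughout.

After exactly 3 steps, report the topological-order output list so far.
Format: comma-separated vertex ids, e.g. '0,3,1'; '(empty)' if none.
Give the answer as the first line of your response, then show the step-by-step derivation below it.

0,1,2

step 1: output 0; order=[0]; indeg=(0,0,0,1,0,0,2)
step 2: output 1; order=[0,1]; indeg=(0,0,0,1,0,0,1)
step 3: output 2; order=[0,1,2]; indeg=(0,0,0,0,0,0,0)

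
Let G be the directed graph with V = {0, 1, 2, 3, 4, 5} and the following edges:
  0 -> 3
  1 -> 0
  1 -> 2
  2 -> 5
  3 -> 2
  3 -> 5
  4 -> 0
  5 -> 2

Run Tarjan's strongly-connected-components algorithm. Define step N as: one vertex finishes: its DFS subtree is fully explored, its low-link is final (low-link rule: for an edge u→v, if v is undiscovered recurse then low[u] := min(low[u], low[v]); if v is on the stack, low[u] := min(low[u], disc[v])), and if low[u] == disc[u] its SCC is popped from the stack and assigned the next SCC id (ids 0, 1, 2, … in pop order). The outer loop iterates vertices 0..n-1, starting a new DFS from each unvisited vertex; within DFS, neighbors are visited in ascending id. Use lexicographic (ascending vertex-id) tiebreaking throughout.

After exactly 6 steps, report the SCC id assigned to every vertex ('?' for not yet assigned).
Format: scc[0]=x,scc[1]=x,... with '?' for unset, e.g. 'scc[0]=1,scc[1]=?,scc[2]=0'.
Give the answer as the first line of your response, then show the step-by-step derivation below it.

scc[0]=2,scc[1]=3,scc[2]=0,scc[3]=1,scc[4]=4,scc[5]=0

step 1: low=(low[0]=0,low[1]=?,low[2]=2,low[3]=1,low[4]=?,low[5]=2); scc=(scc[0]=?,scc[1]=?,scc[2]=?,scc[3]=?,scc[4]=?,scc[5]=?)
step 2: low=(low[0]=0,low[1]=?,low[2]=2,low[3]=1,low[4]=?,low[5]=2); scc=(scc[0]=?,scc[1]=?,scc[2]=0,scc[3]=?,scc[4]=?,scc[5]=0)
step 3: low=(low[0]=0,low[1]=?,low[2]=2,low[3]=1,low[4]=?,low[5]=2); scc=(scc[0]=?,scc[1]=?,scc[2]=0,scc[3]=1,scc[4]=?,scc[5]=0)
step 4: low=(low[0]=0,low[1]=?,low[2]=2,low[3]=1,low[4]=?,low[5]=2); scc=(scc[0]=2,scc[1]=?,scc[2]=0,scc[3]=1,scc[4]=?,scc[5]=0)
step 5: low=(low[0]=0,low[1]=4,low[2]=2,low[3]=1,low[4]=?,low[5]=2); scc=(scc[0]=2,scc[1]=3,scc[2]=0,scc[3]=1,scc[4]=?,scc[5]=0)
step 6: low=(low[0]=0,low[1]=4,low[2]=2,low[3]=1,low[4]=5,low[5]=2); scc=(scc[0]=2,scc[1]=3,scc[2]=0,scc[3]=1,scc[4]=4,scc[5]=0)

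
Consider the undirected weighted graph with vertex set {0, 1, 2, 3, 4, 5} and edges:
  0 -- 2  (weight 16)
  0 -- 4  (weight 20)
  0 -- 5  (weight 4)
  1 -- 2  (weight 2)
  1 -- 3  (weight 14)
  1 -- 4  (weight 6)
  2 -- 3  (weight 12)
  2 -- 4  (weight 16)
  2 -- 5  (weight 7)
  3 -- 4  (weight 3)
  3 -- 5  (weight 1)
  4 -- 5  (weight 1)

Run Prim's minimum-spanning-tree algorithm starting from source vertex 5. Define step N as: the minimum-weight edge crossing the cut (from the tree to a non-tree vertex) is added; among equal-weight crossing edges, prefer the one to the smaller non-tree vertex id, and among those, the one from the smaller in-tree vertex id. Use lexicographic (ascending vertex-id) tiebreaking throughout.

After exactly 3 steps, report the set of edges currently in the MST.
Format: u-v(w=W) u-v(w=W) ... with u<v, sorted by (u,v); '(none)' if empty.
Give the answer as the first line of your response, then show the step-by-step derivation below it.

0-5(w=4) 3-5(w=1) 4-5(w=1)

step 1: add edge 3-5 (w=1); MST = {3-5(w=1)}
step 2: add edge 4-5 (w=1); MST = {3-5(w=1) 4-5(w=1)}
step 3: add edge 0-5 (w=4); MST = {0-5(w=4) 3-5(w=1) 4-5(w=1)}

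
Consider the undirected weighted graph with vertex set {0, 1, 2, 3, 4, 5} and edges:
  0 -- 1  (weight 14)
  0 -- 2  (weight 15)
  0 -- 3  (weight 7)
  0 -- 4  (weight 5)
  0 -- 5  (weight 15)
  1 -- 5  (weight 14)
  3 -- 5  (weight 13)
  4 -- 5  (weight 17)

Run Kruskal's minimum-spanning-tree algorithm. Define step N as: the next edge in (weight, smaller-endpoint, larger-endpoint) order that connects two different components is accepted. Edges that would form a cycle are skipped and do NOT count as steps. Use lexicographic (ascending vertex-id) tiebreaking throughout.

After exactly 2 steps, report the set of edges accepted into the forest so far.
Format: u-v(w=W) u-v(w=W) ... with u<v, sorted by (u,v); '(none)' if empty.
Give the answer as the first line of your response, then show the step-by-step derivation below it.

0-3(w=7) 0-4(w=5)

step 1: add edge 0-4 (w=5); MST = {0-4(w=5)}
step 2: add edge 0-3 (w=7); MST = {0-3(w=7) 0-4(w=5)}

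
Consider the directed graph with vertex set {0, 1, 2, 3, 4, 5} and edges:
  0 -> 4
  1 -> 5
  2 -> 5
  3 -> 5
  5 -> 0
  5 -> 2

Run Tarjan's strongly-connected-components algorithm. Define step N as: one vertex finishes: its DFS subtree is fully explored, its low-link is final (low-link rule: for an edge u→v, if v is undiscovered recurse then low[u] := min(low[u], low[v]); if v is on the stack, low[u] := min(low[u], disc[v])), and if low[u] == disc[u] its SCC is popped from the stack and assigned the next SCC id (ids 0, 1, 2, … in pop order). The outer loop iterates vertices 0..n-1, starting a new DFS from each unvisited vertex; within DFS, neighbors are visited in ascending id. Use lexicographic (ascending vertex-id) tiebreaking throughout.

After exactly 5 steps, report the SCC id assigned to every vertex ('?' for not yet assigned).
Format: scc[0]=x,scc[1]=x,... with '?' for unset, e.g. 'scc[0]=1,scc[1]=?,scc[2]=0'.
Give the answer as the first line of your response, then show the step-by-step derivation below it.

scc[0]=1,scc[1]=3,scc[2]=2,scc[3]=?,scc[4]=0,scc[5]=2

step 1: low=(low[0]=0,low[1]=?,low[2]=?,low[3]=?,low[4]=1,low[5]=?); scc=(scc[0]=?,scc[1]=?,scc[2]=?,scc[3]=?,scc[4]=0,scc[5]=?)
step 2: low=(low[0]=0,low[1]=?,low[2]=?,low[3]=?,low[4]=1,low[5]=?); scc=(scc[0]=1,scc[1]=?,scc[2]=?,scc[3]=?,scc[4]=0,scc[5]=?)
step 3: low=(low[0]=0,low[1]=2,low[2]=3,low[3]=?,low[4]=1,low[5]=3); scc=(scc[0]=1,scc[1]=?,scc[2]=?,scc[3]=?,scc[4]=0,scc[5]=?)
step 4: low=(low[0]=0,low[1]=2,low[2]=3,low[3]=?,low[4]=1,low[5]=3); scc=(scc[0]=1,scc[1]=?,scc[2]=2,scc[3]=?,scc[4]=0,scc[5]=2)
step 5: low=(low[0]=0,low[1]=2,low[2]=3,low[3]=?,low[4]=1,low[5]=3); scc=(scc[0]=1,scc[1]=3,scc[2]=2,scc[3]=?,scc[4]=0,scc[5]=2)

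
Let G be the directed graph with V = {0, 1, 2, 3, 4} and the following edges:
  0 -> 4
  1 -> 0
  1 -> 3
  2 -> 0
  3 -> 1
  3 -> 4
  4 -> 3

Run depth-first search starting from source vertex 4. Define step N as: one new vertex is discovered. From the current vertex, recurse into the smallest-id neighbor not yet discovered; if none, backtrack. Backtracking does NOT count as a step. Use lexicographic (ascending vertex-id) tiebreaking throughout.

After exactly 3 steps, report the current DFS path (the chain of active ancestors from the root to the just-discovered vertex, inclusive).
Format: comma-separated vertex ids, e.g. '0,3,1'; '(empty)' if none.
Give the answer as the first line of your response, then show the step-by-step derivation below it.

4,3,1

step 1: discover 4; path=4; order=4
step 2: discover 3; path=4>3; order=4,3
step 3: discover 1; path=4>3>1; order=4,3,1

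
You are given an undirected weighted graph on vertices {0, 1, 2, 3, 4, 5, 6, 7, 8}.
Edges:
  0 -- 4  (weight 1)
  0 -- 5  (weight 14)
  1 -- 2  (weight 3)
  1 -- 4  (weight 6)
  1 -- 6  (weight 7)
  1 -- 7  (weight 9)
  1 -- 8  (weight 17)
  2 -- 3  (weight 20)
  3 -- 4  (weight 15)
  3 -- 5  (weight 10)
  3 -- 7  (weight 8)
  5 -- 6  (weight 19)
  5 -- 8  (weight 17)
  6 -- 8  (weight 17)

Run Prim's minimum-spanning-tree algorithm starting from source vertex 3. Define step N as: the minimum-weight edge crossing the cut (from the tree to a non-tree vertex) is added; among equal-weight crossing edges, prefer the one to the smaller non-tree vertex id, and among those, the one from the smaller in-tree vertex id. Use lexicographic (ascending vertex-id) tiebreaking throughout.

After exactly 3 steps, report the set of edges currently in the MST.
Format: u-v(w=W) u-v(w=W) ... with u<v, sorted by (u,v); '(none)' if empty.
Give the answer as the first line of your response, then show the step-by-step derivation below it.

1-2(w=3) 1-7(w=9) 3-7(w=8)

step 1: add edge 3-7 (w=8); MST = {3-7(w=8)}
step 2: add edge 1-7 (w=9); MST = {1-7(w=9) 3-7(w=8)}
step 3: add edge 1-2 (w=3); MST = {1-2(w=3) 1-7(w=9) 3-7(w=8)}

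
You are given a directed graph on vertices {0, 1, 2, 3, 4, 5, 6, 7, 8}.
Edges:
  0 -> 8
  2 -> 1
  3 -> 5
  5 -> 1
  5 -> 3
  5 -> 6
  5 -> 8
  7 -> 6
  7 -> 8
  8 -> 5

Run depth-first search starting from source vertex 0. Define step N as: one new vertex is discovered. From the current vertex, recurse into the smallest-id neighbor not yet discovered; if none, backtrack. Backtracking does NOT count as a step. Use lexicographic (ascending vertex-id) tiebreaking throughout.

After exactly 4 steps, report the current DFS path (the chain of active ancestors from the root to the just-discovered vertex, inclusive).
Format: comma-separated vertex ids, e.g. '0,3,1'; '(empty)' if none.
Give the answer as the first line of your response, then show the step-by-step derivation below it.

0,8,5,1

step 1: discover 0; path=0; order=0
step 2: discover 8; path=0>8; order=0,8
step 3: discover 5; path=0>8>5; order=0,8,5
step 4: discover 1; path=0>8>5>1; order=0,8,5,1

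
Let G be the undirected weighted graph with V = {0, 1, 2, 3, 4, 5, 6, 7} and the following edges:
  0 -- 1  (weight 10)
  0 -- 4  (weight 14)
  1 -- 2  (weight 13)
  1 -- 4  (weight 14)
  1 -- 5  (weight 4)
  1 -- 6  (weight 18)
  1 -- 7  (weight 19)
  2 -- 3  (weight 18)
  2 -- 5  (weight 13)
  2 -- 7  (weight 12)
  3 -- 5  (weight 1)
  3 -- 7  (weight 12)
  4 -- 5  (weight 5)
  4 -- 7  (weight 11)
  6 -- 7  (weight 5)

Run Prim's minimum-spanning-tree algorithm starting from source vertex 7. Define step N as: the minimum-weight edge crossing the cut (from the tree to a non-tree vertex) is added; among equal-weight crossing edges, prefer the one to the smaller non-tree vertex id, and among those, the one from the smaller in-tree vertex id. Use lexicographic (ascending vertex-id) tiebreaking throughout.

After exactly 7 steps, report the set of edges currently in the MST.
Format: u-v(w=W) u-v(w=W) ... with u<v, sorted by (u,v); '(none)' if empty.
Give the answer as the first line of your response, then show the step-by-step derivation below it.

0-1(w=10) 1-5(w=4) 2-7(w=12) 3-5(w=1) 4-5(w=5) 4-7(w=11) 6-7(w=5)

step 1: add edge 6-7 (w=5); MST = {6-7(w=5)}
step 2: add edge 4-7 (w=11); MST = {4-7(w=11) 6-7(w=5)}
step 3: add edge 4-5 (w=5); MST = {4-5(w=5) 4-7(w=11) 6-7(w=5)}
step 4: add edge 3-5 (w=1); MST = {3-5(w=1) 4-5(w=5) 4-7(w=11) 6-7(w=5)}
step 5: add edge 1-5 (w=4); MST = {1-5(w=4) 3-5(w=1) 4-5(w=5) 4-7(w=11) 6-7(w=5)}
step 6: add edge 0-1 (w=10); MST = {0-1(w=10) 1-5(w=4) 3-5(w=1) 4-5(w=5) 4-7(w=11) 6-7(w=5)}
step 7: add edge 2-7 (w=12); MST = {0-1(w=10) 1-5(w=4) 2-7(w=12) 3-5(w=1) 4-5(w=5) 4-7(w=11) 6-7(w=5)}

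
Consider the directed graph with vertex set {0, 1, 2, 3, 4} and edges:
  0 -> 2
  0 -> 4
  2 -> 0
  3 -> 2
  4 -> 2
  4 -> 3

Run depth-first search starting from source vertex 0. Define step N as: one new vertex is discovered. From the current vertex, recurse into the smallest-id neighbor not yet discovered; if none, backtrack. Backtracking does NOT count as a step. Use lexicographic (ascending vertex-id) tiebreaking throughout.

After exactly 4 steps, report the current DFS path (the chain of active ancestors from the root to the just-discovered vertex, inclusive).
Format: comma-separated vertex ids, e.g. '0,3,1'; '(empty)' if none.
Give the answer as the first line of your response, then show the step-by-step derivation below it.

0,4,3

step 1: discover 0; path=0; order=0
step 2: discover 2; path=0>2; order=0,2
step 3: discover 4; path=0>4; order=0,2,4
step 4: discover 3; path=0>4>3; order=0,2,4,3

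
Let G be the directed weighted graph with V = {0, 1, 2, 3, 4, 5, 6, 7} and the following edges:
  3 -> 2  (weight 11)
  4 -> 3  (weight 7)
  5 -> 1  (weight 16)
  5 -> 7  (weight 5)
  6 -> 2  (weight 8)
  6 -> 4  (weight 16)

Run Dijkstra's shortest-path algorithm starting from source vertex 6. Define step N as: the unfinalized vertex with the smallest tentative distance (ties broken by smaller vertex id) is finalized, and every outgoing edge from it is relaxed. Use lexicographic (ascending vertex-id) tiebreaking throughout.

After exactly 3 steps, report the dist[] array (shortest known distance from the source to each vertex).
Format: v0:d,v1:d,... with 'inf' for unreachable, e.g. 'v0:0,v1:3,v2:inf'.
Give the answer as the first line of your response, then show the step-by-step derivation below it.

v0:inf,v1:inf,v2:8,v3:23,v4:16,v5:inf,v6:0,v7:inf

step 1: dist = v0:inf,v1:inf,v2:8,v3:inf,v4:16,v5:inf,v6:0,v7:inf
step 2: dist = v0:inf,v1:inf,v2:8,v3:inf,v4:16,v5:inf,v6:0,v7:inf
step 3: dist = v0:inf,v1:inf,v2:8,v3:23,v4:16,v5:inf,v6:0,v7:inf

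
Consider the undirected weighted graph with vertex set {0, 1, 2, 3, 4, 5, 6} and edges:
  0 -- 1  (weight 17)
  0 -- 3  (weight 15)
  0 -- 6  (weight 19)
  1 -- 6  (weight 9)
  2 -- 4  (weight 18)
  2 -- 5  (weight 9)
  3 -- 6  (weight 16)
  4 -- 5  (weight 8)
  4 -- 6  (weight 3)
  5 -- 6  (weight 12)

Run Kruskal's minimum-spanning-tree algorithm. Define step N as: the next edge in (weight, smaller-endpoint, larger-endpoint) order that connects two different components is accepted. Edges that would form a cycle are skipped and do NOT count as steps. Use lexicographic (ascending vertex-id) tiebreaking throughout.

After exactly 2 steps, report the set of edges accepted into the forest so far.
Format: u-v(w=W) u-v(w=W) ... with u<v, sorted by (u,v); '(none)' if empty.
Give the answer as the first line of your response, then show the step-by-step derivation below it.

4-5(w=8) 4-6(w=3)

step 1: add edge 4-6 (w=3); MST = {4-6(w=3)}
step 2: add edge 4-5 (w=8); MST = {4-5(w=8) 4-6(w=3)}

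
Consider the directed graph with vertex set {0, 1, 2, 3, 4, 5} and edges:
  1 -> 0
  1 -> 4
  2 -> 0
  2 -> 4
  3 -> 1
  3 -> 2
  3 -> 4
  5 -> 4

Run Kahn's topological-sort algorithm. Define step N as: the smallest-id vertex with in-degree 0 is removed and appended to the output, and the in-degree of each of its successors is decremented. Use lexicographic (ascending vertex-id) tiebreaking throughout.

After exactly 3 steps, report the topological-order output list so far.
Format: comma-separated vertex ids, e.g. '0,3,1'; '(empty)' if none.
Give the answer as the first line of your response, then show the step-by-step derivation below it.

3,1,2

step 1: output 3; order=[3]; indeg=(2,0,0,0,3,0)
step 2: output 1; order=[3,1]; indeg=(1,0,0,0,2,0)
step 3: output 2; order=[3,1,2]; indeg=(0,0,0,0,1,0)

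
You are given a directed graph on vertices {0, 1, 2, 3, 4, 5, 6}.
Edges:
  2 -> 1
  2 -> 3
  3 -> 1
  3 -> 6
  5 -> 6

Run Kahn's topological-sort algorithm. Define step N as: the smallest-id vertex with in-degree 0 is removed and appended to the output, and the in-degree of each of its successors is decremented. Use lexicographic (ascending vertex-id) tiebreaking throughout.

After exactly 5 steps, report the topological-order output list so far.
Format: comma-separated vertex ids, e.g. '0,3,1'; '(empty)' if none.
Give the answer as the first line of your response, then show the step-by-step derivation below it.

0,2,3,1,4

step 1: output 0; order=[0]; indeg=(0,2,0,1,0,0,2)
step 2: output 2; order=[0,2]; indeg=(0,1,0,0,0,0,2)
step 3: output 3; order=[0,2,3]; indeg=(0,0,0,0,0,0,1)
step 4: output 1; order=[0,2,3,1]; indeg=(0,0,0,0,0,0,1)
step 5: output 4; order=[0,2,3,1,4]; indeg=(0,0,0,0,0,0,1)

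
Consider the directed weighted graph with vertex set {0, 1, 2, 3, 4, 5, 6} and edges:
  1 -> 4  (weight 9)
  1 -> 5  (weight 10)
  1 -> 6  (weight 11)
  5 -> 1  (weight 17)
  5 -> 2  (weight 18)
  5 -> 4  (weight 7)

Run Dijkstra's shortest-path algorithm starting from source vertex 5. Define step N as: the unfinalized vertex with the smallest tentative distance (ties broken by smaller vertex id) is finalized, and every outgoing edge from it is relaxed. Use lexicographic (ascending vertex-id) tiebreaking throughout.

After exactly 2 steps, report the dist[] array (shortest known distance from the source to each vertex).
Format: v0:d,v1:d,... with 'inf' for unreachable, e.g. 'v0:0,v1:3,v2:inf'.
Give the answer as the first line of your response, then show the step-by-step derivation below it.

v0:inf,v1:17,v2:18,v3:inf,v4:7,v5:0,v6:inf

step 1: dist = v0:inf,v1:17,v2:18,v3:inf,v4:7,v5:0,v6:inf
step 2: dist = v0:inf,v1:17,v2:18,v3:inf,v4:7,v5:0,v6:inf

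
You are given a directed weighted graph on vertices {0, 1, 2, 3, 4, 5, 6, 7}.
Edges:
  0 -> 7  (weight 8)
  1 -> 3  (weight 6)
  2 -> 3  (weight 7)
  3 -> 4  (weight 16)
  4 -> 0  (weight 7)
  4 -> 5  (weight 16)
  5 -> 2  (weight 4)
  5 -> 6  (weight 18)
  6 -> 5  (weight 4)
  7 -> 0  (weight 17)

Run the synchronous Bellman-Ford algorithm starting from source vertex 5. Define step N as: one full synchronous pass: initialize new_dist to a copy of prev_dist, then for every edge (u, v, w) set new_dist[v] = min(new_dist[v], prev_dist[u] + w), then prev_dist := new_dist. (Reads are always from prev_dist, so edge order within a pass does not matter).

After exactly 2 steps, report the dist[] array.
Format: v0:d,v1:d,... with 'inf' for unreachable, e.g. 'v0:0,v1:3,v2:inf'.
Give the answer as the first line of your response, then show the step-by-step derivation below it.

v0:inf,v1:inf,v2:4,v3:11,v4:inf,v5:0,v6:18,v7:inf

step 1: dist = v0:inf,v1:inf,v2:4,v3:inf,v4:inf,v5:0,v6:18,v7:inf
step 2: dist = v0:inf,v1:inf,v2:4,v3:11,v4:inf,v5:0,v6:18,v7:inf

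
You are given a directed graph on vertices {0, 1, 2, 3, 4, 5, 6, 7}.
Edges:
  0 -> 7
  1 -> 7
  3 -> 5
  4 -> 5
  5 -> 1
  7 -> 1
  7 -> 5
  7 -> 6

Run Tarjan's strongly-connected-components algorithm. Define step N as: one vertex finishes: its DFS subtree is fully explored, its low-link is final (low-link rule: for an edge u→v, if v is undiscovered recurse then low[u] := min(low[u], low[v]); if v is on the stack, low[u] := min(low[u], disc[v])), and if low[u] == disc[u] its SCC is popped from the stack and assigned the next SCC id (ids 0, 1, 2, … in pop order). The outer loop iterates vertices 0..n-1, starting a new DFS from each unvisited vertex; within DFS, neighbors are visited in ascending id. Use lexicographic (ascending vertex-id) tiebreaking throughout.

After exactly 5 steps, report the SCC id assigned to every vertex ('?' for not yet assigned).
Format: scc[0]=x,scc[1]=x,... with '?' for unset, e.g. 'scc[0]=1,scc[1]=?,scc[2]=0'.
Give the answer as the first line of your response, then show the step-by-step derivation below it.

scc[0]=2,scc[1]=1,scc[2]=?,scc[3]=?,scc[4]=?,scc[5]=1,scc[6]=0,scc[7]=1

step 1: low=(low[0]=0,low[1]=1,low[2]=?,low[3]=?,low[4]=?,low[5]=?,low[6]=?,low[7]=1); scc=(scc[0]=?,scc[1]=?,scc[2]=?,scc[3]=?,scc[4]=?,scc[5]=?,scc[6]=?,scc[7]=?)
step 2: low=(low[0]=0,low[1]=1,low[2]=?,low[3]=?,low[4]=?,low[5]=2,low[6]=?,low[7]=1); scc=(scc[0]=?,scc[1]=?,scc[2]=?,scc[3]=?,scc[4]=?,scc[5]=?,scc[6]=?,scc[7]=?)
step 3: low=(low[0]=0,low[1]=1,low[2]=?,low[3]=?,low[4]=?,low[5]=2,low[6]=4,low[7]=1); scc=(scc[0]=?,scc[1]=?,scc[2]=?,scc[3]=?,scc[4]=?,scc[5]=?,scc[6]=0,scc[7]=?)
step 4: low=(low[0]=0,low[1]=1,low[2]=?,low[3]=?,low[4]=?,low[5]=2,low[6]=4,low[7]=1); scc=(scc[0]=?,scc[1]=1,scc[2]=?,scc[3]=?,scc[4]=?,scc[5]=1,scc[6]=0,scc[7]=1)
step 5: low=(low[0]=0,low[1]=1,low[2]=?,low[3]=?,low[4]=?,low[5]=2,low[6]=4,low[7]=1); scc=(scc[0]=2,scc[1]=1,scc[2]=?,scc[3]=?,scc[4]=?,scc[5]=1,scc[6]=0,scc[7]=1)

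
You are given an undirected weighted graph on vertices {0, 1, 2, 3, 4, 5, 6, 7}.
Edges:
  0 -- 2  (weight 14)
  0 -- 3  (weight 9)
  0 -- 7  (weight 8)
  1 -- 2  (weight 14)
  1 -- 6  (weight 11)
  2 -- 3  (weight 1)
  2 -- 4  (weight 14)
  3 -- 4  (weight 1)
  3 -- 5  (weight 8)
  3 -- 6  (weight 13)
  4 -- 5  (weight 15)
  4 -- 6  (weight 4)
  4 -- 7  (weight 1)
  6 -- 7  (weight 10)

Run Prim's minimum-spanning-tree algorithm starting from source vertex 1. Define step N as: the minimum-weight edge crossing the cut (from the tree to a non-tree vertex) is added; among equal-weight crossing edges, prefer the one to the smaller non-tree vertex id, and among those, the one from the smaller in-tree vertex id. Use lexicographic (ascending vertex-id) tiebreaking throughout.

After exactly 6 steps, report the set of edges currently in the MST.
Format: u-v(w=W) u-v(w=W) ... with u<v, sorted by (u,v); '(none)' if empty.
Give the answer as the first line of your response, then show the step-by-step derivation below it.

0-7(w=8) 1-6(w=11) 2-3(w=1) 3-4(w=1) 4-6(w=4) 4-7(w=1)

step 1: add edge 1-6 (w=11); MST = {1-6(w=11)}
step 2: add edge 4-6 (w=4); MST = {1-6(w=11) 4-6(w=4)}
step 3: add edge 3-4 (w=1); MST = {1-6(w=11) 3-4(w=1) 4-6(w=4)}
step 4: add edge 2-3 (w=1); MST = {1-6(w=11) 2-3(w=1) 3-4(w=1) 4-6(w=4)}
step 5: add edge 4-7 (w=1); MST = {1-6(w=11) 2-3(w=1) 3-4(w=1) 4-6(w=4) 4-7(w=1)}
step 6: add edge 0-7 (w=8); MST = {0-7(w=8) 1-6(w=11) 2-3(w=1) 3-4(w=1) 4-6(w=4) 4-7(w=1)}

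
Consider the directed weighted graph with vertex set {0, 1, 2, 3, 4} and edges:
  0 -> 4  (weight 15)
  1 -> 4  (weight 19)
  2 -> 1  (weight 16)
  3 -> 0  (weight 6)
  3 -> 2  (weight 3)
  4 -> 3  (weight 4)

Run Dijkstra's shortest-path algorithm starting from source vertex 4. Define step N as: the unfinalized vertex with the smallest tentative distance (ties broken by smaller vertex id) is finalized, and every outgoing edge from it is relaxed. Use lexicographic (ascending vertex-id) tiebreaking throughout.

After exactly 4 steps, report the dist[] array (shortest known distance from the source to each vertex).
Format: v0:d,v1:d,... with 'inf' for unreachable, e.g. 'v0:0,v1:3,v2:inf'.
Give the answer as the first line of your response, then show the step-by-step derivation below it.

v0:10,v1:23,v2:7,v3:4,v4:0

step 1: dist = v0:inf,v1:inf,v2:inf,v3:4,v4:0
step 2: dist = v0:10,v1:inf,v2:7,v3:4,v4:0
step 3: dist = v0:10,v1:23,v2:7,v3:4,v4:0
step 4: dist = v0:10,v1:23,v2:7,v3:4,v4:0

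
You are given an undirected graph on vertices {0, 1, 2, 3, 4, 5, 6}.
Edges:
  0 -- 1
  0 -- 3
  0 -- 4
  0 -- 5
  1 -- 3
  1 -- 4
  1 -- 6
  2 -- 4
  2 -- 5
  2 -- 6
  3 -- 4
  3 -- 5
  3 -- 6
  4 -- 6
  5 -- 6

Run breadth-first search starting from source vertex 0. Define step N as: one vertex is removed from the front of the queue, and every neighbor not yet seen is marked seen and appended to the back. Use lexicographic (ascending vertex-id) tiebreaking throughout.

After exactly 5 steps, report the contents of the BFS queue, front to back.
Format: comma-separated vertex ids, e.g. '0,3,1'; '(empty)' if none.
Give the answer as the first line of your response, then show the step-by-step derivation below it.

6,2

step 1: dequeue 0; queue=[1,3,4,5]; order=0
step 2: dequeue 1; queue=[3,4,5,6]; order=0,1
step 3: dequeue 3; queue=[4,5,6]; order=0,1,3
step 4: dequeue 4; queue=[5,6,2]; order=0,1,3,4
step 5: dequeue 5; queue=[6,2]; order=0,1,3,4,5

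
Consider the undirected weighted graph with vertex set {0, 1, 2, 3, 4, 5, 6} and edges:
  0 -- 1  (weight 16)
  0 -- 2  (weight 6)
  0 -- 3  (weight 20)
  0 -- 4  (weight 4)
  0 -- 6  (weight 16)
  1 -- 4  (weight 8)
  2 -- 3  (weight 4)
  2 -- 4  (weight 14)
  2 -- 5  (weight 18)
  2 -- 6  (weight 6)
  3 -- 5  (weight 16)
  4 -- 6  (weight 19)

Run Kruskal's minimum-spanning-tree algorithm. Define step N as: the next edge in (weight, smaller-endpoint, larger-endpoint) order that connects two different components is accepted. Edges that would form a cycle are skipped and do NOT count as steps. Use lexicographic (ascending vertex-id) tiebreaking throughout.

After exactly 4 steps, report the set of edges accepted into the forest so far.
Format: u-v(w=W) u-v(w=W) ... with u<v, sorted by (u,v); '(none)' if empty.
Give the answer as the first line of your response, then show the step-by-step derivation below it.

0-2(w=6) 0-4(w=4) 2-3(w=4) 2-6(w=6)

step 1: add edge 0-4 (w=4); MST = {0-4(w=4)}
step 2: add edge 2-3 (w=4); MST = {0-4(w=4) 2-3(w=4)}
step 3: add edge 0-2 (w=6); MST = {0-2(w=6) 0-4(w=4) 2-3(w=4)}
step 4: add edge 2-6 (w=6); MST = {0-2(w=6) 0-4(w=4) 2-3(w=4) 2-6(w=6)}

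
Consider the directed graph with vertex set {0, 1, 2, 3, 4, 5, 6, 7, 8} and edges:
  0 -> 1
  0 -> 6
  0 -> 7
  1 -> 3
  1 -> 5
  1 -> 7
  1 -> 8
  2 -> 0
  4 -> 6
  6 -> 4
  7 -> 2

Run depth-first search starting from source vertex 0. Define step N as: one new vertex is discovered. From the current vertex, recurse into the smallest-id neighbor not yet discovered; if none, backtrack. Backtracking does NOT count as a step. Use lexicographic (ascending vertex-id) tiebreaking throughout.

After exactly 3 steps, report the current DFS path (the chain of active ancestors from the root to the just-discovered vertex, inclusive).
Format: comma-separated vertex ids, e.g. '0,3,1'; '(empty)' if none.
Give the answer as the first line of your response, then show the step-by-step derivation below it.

0,1,3

step 1: discover 0; path=0; order=0
step 2: discover 1; path=0>1; order=0,1
step 3: discover 3; path=0>1>3; order=0,1,3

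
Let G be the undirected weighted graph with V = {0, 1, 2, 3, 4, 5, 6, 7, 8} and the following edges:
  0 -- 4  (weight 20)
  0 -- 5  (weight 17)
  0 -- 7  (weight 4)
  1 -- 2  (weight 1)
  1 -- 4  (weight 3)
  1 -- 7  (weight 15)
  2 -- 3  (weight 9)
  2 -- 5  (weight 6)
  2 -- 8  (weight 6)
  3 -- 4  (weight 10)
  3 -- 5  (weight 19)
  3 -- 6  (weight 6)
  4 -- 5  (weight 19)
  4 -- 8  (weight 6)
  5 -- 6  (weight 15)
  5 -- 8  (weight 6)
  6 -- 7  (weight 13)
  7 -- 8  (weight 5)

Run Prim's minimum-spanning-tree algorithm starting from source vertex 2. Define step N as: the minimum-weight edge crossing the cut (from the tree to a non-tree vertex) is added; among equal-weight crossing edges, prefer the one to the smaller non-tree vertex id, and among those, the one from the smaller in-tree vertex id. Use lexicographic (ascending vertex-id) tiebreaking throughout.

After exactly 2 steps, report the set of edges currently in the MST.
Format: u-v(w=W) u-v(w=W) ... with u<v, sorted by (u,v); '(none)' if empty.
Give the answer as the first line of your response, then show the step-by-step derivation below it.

1-2(w=1) 1-4(w=3)

step 1: add edge 1-2 (w=1); MST = {1-2(w=1)}
step 2: add edge 1-4 (w=3); MST = {1-2(w=1) 1-4(w=3)}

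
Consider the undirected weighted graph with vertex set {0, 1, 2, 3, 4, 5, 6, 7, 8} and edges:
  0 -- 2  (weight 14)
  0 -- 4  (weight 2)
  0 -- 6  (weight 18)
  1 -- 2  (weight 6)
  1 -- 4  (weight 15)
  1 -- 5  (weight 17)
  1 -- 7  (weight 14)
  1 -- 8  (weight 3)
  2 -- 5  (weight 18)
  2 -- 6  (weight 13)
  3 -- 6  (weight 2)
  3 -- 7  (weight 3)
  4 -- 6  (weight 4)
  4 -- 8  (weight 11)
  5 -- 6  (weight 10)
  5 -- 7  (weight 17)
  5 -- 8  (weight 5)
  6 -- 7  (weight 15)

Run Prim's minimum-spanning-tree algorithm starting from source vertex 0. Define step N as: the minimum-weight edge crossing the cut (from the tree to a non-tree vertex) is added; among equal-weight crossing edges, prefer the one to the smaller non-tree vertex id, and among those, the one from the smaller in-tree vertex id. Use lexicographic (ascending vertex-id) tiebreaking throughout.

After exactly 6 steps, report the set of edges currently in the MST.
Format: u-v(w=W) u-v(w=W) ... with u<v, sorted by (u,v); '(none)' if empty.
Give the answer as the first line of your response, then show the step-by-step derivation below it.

0-4(w=2) 3-6(w=2) 3-7(w=3) 4-6(w=4) 5-6(w=10) 5-8(w=5)

step 1: add edge 0-4 (w=2); MST = {0-4(w=2)}
step 2: add edge 4-6 (w=4); MST = {0-4(w=2) 4-6(w=4)}
step 3: add edge 3-6 (w=2); MST = {0-4(w=2) 3-6(w=2) 4-6(w=4)}
step 4: add edge 3-7 (w=3); MST = {0-4(w=2) 3-6(w=2) 3-7(w=3) 4-6(w=4)}
step 5: add edge 5-6 (w=10); MST = {0-4(w=2) 3-6(w=2) 3-7(w=3) 4-6(w=4) 5-6(w=10)}
step 6: add edge 5-8 (w=5); MST = {0-4(w=2) 3-6(w=2) 3-7(w=3) 4-6(w=4) 5-6(w=10) 5-8(w=5)}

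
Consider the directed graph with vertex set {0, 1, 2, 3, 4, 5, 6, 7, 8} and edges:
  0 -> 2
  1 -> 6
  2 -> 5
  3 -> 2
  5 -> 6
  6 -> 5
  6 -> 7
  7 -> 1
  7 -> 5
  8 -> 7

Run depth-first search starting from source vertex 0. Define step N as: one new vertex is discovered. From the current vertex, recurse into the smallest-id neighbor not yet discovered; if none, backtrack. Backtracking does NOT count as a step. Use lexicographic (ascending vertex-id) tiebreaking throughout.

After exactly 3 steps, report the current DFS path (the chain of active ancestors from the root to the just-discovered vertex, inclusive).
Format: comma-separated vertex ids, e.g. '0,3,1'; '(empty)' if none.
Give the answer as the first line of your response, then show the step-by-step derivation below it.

0,2,5

step 1: discover 0; path=0; order=0
step 2: discover 2; path=0>2; order=0,2
step 3: discover 5; path=0>2>5; order=0,2,5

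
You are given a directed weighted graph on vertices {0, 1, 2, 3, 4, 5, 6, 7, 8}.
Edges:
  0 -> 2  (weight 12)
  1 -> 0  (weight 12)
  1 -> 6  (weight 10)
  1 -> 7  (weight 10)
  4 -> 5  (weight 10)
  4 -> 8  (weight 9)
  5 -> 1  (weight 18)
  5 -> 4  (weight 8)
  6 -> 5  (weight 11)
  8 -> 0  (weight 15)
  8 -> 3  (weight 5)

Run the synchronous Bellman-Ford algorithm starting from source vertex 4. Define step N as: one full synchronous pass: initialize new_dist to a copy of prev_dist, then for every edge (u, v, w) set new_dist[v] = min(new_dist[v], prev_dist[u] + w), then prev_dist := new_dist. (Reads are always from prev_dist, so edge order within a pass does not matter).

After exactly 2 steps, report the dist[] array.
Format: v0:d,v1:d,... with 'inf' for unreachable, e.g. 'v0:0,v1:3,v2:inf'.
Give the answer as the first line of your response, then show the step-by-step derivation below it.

v0:24,v1:28,v2:inf,v3:14,v4:0,v5:10,v6:inf,v7:inf,v8:9

step 1: dist = v0:inf,v1:inf,v2:inf,v3:inf,v4:0,v5:10,v6:inf,v7:inf,v8:9
step 2: dist = v0:24,v1:28,v2:inf,v3:14,v4:0,v5:10,v6:inf,v7:inf,v8:9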